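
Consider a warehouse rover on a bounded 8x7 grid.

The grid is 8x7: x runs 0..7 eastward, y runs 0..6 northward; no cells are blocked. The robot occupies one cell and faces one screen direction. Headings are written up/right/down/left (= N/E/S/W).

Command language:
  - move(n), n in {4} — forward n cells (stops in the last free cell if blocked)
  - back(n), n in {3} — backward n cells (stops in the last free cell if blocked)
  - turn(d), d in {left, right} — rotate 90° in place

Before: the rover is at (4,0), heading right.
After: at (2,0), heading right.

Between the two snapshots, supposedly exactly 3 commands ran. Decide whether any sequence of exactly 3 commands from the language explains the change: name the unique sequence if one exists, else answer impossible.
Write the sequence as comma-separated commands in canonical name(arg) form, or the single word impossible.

key: still facing E at the end — nothing in the sequence rotates
begin: at (4,0), heading right
t=1 back(3) ⇒ at (1,0), heading right
t=2 move(4) ⇒ at (5,0), heading right
t=3 back(3) ⇒ at (2,0), heading right
no rival 3-sequence matches.

back(3), move(4), back(3)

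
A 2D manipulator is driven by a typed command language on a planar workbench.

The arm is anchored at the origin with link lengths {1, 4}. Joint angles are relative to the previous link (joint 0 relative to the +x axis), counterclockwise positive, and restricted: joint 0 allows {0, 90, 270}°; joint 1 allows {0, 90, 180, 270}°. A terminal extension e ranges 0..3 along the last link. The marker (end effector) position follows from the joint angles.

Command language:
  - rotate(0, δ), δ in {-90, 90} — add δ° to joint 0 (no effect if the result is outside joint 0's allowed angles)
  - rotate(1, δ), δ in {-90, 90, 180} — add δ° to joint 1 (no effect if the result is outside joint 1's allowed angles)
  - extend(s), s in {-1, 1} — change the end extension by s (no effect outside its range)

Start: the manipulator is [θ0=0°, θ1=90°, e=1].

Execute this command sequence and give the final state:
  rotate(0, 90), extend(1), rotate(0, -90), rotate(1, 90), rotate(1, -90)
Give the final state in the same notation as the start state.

[θ0=0°, θ1=90°, e=2]

start: [θ0=0°, θ1=90°, e=1]
1. rotate(0, 90) → [θ0=90°, θ1=90°, e=1]
2. extend(1) → [θ0=90°, θ1=90°, e=2]
3. rotate(0, -90) → [θ0=0°, θ1=90°, e=2]
4. rotate(1, 90) → [θ0=0°, θ1=180°, e=2]
5. rotate(1, -90) → [θ0=0°, θ1=90°, e=2]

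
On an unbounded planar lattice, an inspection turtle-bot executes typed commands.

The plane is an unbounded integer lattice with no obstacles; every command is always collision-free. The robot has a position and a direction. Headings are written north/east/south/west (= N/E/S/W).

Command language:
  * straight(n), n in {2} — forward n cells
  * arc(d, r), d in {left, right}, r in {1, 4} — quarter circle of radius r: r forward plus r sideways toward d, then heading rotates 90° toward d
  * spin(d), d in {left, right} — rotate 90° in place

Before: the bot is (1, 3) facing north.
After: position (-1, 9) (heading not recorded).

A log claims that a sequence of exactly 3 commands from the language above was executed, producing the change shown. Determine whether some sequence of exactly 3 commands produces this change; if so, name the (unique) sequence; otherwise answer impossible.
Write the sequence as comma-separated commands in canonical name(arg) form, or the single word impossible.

key: order matters: swapping arc(right, 1) and arc(left, 4) lands elsewhere
from: (1, 3) facing north
t=1 arc(right, 1) ⇒ (2, 4) facing east
t=2 arc(left, 1) ⇒ (3, 5) facing north
t=3 arc(left, 4) ⇒ (-1, 9) facing west
uniquely the one of 343 3-step routes that fits.

arc(right, 1), arc(left, 1), arc(left, 4)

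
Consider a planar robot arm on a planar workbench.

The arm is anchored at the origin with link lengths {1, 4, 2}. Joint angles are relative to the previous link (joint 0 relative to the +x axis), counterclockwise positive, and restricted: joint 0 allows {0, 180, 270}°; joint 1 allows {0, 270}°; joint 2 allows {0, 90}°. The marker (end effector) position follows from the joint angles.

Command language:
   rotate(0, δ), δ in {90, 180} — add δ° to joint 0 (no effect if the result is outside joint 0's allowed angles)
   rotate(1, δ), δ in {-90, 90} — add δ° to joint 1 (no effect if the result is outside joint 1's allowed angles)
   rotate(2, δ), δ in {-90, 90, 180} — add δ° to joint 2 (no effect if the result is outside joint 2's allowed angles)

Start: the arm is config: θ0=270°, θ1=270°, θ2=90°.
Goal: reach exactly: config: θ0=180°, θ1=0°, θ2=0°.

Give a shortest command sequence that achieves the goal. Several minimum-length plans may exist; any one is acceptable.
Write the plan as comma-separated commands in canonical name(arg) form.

from: config: θ0=270°, θ1=270°, θ2=90°
[1] after rotate(0, 90): config: θ0=0°, θ1=270°, θ2=90°
[2] after rotate(0, 180): config: θ0=180°, θ1=270°, θ2=90°
[3] after rotate(2, -90): config: θ0=180°, θ1=270°, θ2=0°
[4] after rotate(1, 90): config: θ0=180°, θ1=0°, θ2=0°
nothing shorter than 4 reaches the goal.

rotate(0, 90), rotate(0, 180), rotate(2, -90), rotate(1, 90)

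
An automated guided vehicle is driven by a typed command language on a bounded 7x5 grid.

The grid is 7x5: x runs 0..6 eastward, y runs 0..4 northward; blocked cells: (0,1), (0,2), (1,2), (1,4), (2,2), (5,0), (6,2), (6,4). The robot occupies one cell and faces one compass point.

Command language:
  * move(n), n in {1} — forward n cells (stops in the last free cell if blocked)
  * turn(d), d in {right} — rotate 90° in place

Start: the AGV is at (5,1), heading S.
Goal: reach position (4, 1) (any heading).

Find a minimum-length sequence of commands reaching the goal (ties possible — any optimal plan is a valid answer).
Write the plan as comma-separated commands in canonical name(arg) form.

turn(right), move(1)

initial: at (5,1), heading S
t=1 turn(right) ⇒ at (5,1), heading W
t=2 move(1) ⇒ at (4,1), heading W
no 1-step plan works, so 2 is optimal.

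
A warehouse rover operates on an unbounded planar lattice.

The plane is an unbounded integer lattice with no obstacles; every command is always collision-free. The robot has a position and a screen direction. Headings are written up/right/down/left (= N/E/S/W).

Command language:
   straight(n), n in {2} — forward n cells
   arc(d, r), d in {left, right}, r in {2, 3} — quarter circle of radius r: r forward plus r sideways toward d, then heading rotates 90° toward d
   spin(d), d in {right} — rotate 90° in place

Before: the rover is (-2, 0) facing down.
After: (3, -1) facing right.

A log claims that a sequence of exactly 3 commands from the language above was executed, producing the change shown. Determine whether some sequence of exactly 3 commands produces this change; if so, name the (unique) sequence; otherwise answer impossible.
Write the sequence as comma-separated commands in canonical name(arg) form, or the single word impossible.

key: order matters: swapping arc(left, 3) and spin(right) lands elsewhere
initial: (-2, 0) facing down
step 1 (arc(left, 3)): (1, -3) facing right
step 2 (arc(left, 2)): (3, -1) facing up
step 3 (spin(right)): (3, -1) facing right
uniquely the one of 216 3-step routes that fits.

arc(left, 3), arc(left, 2), spin(right)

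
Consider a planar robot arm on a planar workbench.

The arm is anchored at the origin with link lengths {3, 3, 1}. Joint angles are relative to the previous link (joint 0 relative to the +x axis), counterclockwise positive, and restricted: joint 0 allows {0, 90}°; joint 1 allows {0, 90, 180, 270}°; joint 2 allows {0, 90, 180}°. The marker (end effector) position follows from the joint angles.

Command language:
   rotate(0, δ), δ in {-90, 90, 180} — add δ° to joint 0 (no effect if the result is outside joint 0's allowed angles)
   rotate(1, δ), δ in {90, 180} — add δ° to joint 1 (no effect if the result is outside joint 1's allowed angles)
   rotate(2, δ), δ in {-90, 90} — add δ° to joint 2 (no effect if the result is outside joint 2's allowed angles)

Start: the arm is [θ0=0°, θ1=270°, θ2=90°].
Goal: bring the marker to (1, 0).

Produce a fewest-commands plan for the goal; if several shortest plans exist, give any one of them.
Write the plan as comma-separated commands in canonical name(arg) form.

from: [θ0=0°, θ1=270°, θ2=90°]
t=1 rotate(0, 90) ⇒ [θ0=90°, θ1=270°, θ2=90°]
t=2 rotate(1, 180) ⇒ [θ0=90°, θ1=90°, θ2=90°]
t=3 rotate(1, 90) ⇒ [θ0=90°, θ1=180°, θ2=90°]
no 2-step plan works, so 3 is optimal.

rotate(0, 90), rotate(1, 180), rotate(1, 90)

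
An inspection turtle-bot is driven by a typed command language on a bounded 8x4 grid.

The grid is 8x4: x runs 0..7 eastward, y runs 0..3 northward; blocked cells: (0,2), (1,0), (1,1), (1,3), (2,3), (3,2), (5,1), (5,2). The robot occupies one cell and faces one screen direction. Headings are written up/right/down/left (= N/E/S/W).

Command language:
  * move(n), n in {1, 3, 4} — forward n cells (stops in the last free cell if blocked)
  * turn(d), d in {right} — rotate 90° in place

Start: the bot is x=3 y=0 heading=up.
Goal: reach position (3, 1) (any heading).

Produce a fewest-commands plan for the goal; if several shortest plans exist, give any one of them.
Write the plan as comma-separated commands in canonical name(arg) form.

move(3)

from: x=3 y=0 heading=up
step 1 (move(3)): x=3 y=1 heading=up
nothing shorter than 1 reaches the goal.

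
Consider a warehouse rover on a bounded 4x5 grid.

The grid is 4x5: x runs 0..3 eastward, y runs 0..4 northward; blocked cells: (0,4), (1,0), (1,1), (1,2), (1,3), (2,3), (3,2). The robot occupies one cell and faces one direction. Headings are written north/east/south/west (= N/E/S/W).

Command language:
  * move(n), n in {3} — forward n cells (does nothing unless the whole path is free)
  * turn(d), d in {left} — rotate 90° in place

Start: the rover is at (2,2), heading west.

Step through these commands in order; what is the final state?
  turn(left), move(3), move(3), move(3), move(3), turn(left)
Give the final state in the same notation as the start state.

t0: at (2,2), heading west
t=1 turn(left) ⇒ at (2,2), heading south
t=2 move(3) ⇒ at (2,2), heading south
t=3 move(3) ⇒ at (2,2), heading south
t=4 move(3) ⇒ at (2,2), heading south
t=5 move(3) ⇒ at (2,2), heading south
t=6 turn(left) ⇒ at (2,2), heading east

at (2,2), heading east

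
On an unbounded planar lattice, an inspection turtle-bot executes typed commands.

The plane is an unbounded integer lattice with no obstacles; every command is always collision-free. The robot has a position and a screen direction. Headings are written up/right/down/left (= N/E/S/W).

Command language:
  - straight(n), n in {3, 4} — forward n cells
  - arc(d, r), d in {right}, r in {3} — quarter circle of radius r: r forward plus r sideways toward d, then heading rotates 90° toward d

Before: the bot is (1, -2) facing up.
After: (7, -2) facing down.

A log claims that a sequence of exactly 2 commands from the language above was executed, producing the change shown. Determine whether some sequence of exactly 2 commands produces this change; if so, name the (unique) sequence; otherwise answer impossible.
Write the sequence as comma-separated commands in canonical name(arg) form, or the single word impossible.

key: cell and facing (now S) both changed — the 2 commands mix motion and turning
start: (1, -2) facing up
[1] after arc(right, 3): (4, 1) facing right
[2] after arc(right, 3): (7, -2) facing down
no rival 2-sequence matches.

arc(right, 3), arc(right, 3)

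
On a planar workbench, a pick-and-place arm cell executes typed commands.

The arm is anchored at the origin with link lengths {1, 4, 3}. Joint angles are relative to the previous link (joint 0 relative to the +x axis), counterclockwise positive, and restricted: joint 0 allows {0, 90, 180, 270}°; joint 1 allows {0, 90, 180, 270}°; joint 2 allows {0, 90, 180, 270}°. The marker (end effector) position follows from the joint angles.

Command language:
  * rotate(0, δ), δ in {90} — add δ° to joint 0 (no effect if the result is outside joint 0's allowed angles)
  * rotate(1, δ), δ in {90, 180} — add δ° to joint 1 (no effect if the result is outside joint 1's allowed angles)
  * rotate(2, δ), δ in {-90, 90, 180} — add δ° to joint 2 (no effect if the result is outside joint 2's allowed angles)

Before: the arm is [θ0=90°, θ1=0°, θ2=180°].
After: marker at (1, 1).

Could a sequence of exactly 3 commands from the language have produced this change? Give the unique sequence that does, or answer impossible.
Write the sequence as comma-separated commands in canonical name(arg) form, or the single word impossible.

from: [θ0=90°, θ1=0°, θ2=180°]
1. rotate(1, 90) → [θ0=90°, θ1=90°, θ2=180°]
2. rotate(1, 90) → [θ0=90°, θ1=180°, θ2=180°]
3. rotate(1, 90) → [θ0=90°, θ1=270°, θ2=180°]
no other 3-command option fits: unique.

rotate(1, 90), rotate(1, 90), rotate(1, 90)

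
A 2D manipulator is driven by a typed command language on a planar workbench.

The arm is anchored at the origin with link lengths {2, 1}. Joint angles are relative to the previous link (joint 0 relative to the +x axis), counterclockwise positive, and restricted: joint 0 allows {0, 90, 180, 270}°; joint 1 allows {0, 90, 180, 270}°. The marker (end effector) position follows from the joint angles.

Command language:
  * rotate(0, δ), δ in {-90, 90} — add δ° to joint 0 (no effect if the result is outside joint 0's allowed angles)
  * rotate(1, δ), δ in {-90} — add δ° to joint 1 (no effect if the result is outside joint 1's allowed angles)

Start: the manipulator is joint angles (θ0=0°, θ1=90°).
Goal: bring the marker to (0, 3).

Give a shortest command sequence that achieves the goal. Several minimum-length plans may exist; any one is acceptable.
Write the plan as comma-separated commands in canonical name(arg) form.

rotate(0, 90), rotate(1, -90)

t0: joint angles (θ0=0°, θ1=90°)
1. rotate(0, 90) → joint angles (θ0=90°, θ1=90°)
2. rotate(1, -90) → joint angles (θ0=90°, θ1=0°)
nothing shorter than 2 reaches the goal.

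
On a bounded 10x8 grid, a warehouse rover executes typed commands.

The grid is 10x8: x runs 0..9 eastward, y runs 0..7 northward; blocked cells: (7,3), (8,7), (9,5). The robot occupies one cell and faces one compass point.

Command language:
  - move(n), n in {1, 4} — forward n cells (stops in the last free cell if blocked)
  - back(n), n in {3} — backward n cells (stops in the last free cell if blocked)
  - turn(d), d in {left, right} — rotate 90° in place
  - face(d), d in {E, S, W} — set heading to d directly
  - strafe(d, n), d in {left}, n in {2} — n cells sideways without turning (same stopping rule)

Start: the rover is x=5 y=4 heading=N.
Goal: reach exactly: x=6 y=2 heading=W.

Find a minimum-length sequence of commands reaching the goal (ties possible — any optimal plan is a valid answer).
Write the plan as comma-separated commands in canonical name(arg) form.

begin: x=5 y=4 heading=N
step 1 (turn(right)): x=5 y=4 heading=E
step 2 (move(1)): x=6 y=4 heading=E
step 3 (face(W)): x=6 y=4 heading=W
step 4 (strafe(left, 2)): x=6 y=2 heading=W
minimal: 4 command(s), checked below 4.

turn(right), move(1), face(W), strafe(left, 2)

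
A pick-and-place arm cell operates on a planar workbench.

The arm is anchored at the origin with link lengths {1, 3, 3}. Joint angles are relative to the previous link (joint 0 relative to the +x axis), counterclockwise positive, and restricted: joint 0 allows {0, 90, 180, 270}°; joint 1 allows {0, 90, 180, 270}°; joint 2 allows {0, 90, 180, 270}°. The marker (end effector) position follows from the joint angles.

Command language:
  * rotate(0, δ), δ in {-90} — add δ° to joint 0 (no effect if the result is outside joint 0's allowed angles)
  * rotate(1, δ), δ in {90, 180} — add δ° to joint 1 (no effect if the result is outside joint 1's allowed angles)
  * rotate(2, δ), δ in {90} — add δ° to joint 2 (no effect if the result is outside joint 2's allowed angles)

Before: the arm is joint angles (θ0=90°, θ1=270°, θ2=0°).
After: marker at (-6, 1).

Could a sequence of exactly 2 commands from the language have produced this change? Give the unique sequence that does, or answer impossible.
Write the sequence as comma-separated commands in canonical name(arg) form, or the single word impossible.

rotate(1, 90), rotate(1, 90)

initial: joint angles (θ0=90°, θ1=270°, θ2=0°)
[1] after rotate(1, 90): joint angles (θ0=90°, θ1=0°, θ2=0°)
[2] after rotate(1, 90): joint angles (θ0=90°, θ1=90°, θ2=0°)
no rival 2-sequence matches.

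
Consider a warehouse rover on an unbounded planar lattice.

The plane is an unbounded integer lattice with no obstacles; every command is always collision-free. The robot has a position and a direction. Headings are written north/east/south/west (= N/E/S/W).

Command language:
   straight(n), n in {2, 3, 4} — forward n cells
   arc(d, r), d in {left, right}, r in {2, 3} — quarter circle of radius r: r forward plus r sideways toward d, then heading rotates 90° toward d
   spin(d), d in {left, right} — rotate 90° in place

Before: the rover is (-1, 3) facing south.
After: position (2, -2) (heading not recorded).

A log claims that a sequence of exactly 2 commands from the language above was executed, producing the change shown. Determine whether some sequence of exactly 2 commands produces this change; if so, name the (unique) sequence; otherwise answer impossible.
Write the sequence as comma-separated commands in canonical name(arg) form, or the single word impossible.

straight(2), arc(left, 3)

key: running arc(left, 3) before straight(2) would end elsewhere — order is forced
initial: (-1, 3) facing south
step 1 (straight(2)): (-1, 1) facing south
step 2 (arc(left, 3)): (2, -2) facing east
uniquely the one of 81 2-step routes that fits.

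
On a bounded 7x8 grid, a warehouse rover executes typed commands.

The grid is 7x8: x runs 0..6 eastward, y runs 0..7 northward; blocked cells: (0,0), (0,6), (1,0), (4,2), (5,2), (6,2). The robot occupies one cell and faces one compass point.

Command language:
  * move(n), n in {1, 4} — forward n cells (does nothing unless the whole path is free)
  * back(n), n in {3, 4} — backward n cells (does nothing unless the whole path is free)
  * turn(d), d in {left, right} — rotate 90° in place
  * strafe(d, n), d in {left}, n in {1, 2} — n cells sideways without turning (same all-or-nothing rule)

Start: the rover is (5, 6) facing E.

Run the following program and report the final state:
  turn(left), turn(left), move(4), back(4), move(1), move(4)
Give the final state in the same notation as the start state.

(4, 6) facing W

begin: (5, 6) facing E
t=1 turn(left) ⇒ (5, 6) facing N
t=2 turn(left) ⇒ (5, 6) facing W
t=3 move(4) ⇒ (1, 6) facing W
t=4 back(4) ⇒ (5, 6) facing W
t=5 move(1) ⇒ (4, 6) facing W
t=6 move(4) ⇒ (4, 6) facing W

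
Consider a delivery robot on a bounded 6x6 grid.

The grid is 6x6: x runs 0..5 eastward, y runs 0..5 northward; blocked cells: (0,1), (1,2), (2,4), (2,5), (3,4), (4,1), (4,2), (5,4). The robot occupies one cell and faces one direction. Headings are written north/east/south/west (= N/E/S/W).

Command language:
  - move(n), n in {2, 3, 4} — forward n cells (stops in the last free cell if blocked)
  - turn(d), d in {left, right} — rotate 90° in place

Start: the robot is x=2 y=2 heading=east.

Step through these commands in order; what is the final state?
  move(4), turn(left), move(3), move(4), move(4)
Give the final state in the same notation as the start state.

begin: x=2 y=2 heading=east
step 1 (move(4)): x=3 y=2 heading=east
step 2 (turn(left)): x=3 y=2 heading=north
step 3 (move(3)): x=3 y=3 heading=north
step 4 (move(4)): x=3 y=3 heading=north
step 5 (move(4)): x=3 y=3 heading=north

x=3 y=3 heading=north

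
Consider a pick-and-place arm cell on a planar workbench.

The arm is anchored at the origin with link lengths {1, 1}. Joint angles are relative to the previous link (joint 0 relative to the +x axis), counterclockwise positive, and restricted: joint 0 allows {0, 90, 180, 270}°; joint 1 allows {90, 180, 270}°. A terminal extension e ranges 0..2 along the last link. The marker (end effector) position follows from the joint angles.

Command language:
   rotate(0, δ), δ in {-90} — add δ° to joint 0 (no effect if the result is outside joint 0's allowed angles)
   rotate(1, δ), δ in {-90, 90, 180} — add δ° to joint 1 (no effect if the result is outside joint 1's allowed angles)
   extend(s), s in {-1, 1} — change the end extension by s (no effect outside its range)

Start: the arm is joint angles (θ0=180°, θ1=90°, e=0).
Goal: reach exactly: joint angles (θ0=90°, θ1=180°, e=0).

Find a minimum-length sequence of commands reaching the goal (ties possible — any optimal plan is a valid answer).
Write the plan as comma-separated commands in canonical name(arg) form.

rotate(1, 90), rotate(0, -90)

t0: joint angles (θ0=180°, θ1=90°, e=0)
step 1 (rotate(1, 90)): joint angles (θ0=180°, θ1=180°, e=0)
step 2 (rotate(0, -90)): joint angles (θ0=90°, θ1=180°, e=0)
minimal: 2 command(s), checked below 2.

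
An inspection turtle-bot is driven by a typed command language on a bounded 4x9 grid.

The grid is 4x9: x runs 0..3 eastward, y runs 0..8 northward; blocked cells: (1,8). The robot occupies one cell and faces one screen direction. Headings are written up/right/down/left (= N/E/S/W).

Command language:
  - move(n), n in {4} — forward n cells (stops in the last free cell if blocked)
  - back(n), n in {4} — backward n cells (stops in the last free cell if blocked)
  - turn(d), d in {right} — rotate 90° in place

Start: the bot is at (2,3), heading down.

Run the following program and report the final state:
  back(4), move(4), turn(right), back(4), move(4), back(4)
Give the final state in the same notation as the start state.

at (3,3), heading left

initial: at (2,3), heading down
step 1 (back(4)): at (2,7), heading down
step 2 (move(4)): at (2,3), heading down
step 3 (turn(right)): at (2,3), heading left
step 4 (back(4)): at (3,3), heading left
step 5 (move(4)): at (0,3), heading left
step 6 (back(4)): at (3,3), heading left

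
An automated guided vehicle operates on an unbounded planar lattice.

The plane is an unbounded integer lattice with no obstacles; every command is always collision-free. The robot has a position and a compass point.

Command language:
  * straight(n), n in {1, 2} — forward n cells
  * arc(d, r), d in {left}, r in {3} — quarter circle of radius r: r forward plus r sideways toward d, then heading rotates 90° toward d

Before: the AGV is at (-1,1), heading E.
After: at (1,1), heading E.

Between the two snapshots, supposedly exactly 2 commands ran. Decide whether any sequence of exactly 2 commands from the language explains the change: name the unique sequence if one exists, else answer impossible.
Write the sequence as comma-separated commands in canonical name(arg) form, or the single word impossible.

straight(1), straight(1)

key: still facing E at the end — nothing in the sequence rotates
initial: at (-1,1), heading E
1. straight(1) → at (0,1), heading E
2. straight(1) → at (1,1), heading E
all 9 alternatives checked — unique.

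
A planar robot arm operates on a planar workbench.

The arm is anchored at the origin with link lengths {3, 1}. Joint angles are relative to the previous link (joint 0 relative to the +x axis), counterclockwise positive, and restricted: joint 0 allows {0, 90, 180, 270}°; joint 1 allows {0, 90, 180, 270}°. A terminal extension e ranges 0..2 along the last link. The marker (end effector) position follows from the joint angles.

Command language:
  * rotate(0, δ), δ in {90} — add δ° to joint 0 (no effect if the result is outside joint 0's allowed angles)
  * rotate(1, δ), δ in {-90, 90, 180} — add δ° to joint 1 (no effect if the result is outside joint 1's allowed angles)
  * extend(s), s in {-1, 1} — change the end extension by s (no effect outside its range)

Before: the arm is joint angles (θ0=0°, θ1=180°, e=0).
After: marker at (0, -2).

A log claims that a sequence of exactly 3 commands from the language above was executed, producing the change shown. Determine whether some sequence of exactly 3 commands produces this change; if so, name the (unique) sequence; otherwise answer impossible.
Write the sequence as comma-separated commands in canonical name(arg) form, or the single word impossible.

rotate(0, 90), rotate(0, 90), rotate(0, 90)

begin: joint angles (θ0=0°, θ1=180°, e=0)
1. rotate(0, 90) → joint angles (θ0=90°, θ1=180°, e=0)
2. rotate(0, 90) → joint angles (θ0=180°, θ1=180°, e=0)
3. rotate(0, 90) → joint angles (θ0=270°, θ1=180°, e=0)
no rival 3-sequence matches.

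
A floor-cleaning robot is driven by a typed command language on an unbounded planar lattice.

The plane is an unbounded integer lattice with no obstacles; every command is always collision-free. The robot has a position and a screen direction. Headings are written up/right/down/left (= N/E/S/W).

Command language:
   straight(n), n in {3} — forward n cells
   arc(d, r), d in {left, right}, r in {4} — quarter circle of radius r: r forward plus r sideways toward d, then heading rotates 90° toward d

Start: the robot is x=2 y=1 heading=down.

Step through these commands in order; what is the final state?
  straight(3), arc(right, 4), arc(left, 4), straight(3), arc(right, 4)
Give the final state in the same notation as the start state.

x=-10 y=-17 heading=left

t0: x=2 y=1 heading=down
t=1 straight(3) ⇒ x=2 y=-2 heading=down
t=2 arc(right, 4) ⇒ x=-2 y=-6 heading=left
t=3 arc(left, 4) ⇒ x=-6 y=-10 heading=down
t=4 straight(3) ⇒ x=-6 y=-13 heading=down
t=5 arc(right, 4) ⇒ x=-10 y=-17 heading=left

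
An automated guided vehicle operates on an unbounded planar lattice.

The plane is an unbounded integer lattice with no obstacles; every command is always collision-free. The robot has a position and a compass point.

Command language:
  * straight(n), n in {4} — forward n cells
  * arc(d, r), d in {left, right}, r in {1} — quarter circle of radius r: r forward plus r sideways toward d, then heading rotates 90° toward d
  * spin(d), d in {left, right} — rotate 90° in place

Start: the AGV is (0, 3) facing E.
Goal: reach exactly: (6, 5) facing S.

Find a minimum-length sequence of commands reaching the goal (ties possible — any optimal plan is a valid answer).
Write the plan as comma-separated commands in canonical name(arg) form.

arc(left, 1), arc(right, 1), straight(4), spin(right)

t0: (0, 3) facing E
[1] after arc(left, 1): (1, 4) facing N
[2] after arc(right, 1): (2, 5) facing E
[3] after straight(4): (6, 5) facing E
[4] after spin(right): (6, 5) facing S
shorter routes all fall short; 4 is best.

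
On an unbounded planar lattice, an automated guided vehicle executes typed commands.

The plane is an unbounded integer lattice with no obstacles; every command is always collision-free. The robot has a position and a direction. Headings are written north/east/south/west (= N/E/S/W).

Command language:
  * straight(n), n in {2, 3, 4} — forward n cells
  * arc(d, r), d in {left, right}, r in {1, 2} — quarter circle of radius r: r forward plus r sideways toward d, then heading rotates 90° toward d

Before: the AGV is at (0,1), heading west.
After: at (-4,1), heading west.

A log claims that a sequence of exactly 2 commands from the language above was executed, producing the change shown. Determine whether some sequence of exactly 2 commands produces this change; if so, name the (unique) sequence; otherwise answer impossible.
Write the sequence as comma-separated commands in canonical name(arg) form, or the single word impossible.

key: heading stays W — no command in the sequence turns
initial: at (0,1), heading west
[1] after straight(2): at (-2,1), heading west
[2] after straight(2): at (-4,1), heading west
uniquely the one of 49 2-step routes that fits.

straight(2), straight(2)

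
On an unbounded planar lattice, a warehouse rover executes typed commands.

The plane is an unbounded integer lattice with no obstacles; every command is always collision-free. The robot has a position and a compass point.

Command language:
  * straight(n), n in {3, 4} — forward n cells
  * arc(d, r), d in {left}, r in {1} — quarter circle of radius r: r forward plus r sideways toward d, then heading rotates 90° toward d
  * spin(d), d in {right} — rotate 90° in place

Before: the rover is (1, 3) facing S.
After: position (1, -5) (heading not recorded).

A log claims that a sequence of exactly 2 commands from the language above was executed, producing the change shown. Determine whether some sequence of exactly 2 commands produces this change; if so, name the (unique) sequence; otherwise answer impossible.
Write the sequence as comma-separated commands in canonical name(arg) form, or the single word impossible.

straight(4), straight(4)

t0: (1, 3) facing S
t=1 straight(4) ⇒ (1, -1) facing S
t=2 straight(4) ⇒ (1, -5) facing S
no rival 2-sequence matches.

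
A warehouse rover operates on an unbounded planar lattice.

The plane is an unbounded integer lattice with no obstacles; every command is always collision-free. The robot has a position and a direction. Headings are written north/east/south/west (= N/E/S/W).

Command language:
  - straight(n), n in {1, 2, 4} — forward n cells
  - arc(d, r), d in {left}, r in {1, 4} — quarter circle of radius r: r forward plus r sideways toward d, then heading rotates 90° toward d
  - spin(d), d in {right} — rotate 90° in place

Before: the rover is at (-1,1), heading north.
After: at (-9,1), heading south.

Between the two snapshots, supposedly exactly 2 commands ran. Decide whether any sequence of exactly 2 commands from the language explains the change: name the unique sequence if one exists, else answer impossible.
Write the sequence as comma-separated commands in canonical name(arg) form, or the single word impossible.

arc(left, 4), arc(left, 4)

key: cell and facing (now S) both changed — the 2 commands mix motion and turning
from: at (-1,1), heading north
[1] after arc(left, 4): at (-5,5), heading west
[2] after arc(left, 4): at (-9,1), heading south
no rival 2-sequence matches.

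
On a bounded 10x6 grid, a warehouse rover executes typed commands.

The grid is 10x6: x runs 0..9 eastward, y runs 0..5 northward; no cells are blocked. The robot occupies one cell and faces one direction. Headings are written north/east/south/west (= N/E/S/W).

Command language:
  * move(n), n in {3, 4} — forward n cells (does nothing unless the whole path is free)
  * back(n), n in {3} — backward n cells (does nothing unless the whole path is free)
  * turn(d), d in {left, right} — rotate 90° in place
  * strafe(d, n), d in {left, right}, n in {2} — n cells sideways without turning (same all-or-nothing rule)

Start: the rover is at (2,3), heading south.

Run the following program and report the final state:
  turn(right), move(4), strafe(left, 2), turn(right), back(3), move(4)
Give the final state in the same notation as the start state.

initial: at (2,3), heading south
1. turn(right) → at (2,3), heading west
2. move(4) → at (2,3), heading west
3. strafe(left, 2) → at (2,1), heading west
4. turn(right) → at (2,1), heading north
5. back(3) → at (2,1), heading north
6. move(4) → at (2,5), heading north

at (2,5), heading north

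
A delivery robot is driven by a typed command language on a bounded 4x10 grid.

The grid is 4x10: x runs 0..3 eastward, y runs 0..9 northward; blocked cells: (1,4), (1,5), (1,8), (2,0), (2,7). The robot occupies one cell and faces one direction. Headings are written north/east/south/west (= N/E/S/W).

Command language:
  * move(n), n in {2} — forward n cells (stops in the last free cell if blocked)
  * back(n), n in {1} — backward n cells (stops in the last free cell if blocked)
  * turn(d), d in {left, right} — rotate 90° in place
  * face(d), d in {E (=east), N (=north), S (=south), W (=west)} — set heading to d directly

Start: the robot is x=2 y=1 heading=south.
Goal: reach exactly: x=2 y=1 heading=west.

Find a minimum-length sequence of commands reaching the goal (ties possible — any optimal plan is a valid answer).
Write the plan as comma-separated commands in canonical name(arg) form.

t0: x=2 y=1 heading=south
t=1 turn(right) ⇒ x=2 y=1 heading=west
nothing shorter than 1 reaches the goal.

turn(right)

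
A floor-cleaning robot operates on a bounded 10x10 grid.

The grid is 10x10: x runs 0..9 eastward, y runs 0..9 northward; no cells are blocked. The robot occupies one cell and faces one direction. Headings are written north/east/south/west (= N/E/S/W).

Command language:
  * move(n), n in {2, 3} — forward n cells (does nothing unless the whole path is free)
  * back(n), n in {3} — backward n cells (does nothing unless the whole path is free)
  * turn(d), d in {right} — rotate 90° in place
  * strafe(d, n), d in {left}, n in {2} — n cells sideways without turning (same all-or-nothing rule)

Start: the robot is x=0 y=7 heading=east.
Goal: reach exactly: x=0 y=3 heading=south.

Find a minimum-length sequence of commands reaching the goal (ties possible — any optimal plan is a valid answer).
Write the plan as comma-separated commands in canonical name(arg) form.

initial: x=0 y=7 heading=east
t=1 turn(right) ⇒ x=0 y=7 heading=south
t=2 move(2) ⇒ x=0 y=5 heading=south
t=3 move(2) ⇒ x=0 y=3 heading=south
nothing shorter than 3 reaches the goal.

turn(right), move(2), move(2)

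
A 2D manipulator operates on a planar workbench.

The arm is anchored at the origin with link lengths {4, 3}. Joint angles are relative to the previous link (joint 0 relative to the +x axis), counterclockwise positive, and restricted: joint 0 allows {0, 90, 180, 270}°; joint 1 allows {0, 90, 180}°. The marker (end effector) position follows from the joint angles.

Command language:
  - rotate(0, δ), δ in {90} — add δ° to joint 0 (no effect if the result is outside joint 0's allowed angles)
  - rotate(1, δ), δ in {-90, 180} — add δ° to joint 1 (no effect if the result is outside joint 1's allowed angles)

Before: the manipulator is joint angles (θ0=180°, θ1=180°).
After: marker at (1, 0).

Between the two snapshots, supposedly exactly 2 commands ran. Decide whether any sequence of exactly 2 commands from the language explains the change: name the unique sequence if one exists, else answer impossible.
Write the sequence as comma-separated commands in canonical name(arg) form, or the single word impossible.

rotate(0, 90), rotate(0, 90)

start: joint angles (θ0=180°, θ1=180°)
1. rotate(0, 90) → joint angles (θ0=270°, θ1=180°)
2. rotate(0, 90) → joint angles (θ0=0°, θ1=180°)
all 9 alternatives checked — unique.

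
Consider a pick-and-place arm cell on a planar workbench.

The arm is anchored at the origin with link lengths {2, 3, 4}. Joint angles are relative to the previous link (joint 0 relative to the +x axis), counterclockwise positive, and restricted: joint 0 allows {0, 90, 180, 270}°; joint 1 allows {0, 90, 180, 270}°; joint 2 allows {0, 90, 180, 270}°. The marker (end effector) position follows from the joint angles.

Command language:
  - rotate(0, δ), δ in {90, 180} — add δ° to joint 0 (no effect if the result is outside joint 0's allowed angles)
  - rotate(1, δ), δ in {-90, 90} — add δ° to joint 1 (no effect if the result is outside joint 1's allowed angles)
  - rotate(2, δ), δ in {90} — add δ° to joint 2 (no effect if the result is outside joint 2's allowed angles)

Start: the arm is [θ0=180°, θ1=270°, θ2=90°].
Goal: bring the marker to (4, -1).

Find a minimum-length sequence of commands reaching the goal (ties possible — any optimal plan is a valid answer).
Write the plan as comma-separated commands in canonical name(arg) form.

rotate(1, -90), rotate(0, 90), rotate(0, 180)

t0: [θ0=180°, θ1=270°, θ2=90°]
step 1 (rotate(1, -90)): [θ0=180°, θ1=180°, θ2=90°]
step 2 (rotate(0, 90)): [θ0=270°, θ1=180°, θ2=90°]
step 3 (rotate(0, 180)): [θ0=90°, θ1=180°, θ2=90°]
no 2-step plan works, so 3 is optimal.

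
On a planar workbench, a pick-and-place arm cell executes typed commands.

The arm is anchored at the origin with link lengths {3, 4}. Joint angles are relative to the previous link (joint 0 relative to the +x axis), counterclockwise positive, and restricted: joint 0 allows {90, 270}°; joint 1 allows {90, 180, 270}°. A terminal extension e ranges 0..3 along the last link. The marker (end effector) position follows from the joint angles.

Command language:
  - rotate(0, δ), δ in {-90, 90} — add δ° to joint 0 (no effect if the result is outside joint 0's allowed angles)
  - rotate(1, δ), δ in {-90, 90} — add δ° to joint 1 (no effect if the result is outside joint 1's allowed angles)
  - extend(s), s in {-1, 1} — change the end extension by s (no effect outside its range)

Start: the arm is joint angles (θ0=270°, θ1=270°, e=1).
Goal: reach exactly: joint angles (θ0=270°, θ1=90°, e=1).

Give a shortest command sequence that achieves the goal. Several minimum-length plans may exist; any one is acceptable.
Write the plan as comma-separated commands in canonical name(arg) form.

rotate(1, -90), rotate(1, -90)

from: joint angles (θ0=270°, θ1=270°, e=1)
[1] after rotate(1, -90): joint angles (θ0=270°, θ1=180°, e=1)
[2] after rotate(1, -90): joint angles (θ0=270°, θ1=90°, e=1)
minimal: 2 command(s), checked below 2.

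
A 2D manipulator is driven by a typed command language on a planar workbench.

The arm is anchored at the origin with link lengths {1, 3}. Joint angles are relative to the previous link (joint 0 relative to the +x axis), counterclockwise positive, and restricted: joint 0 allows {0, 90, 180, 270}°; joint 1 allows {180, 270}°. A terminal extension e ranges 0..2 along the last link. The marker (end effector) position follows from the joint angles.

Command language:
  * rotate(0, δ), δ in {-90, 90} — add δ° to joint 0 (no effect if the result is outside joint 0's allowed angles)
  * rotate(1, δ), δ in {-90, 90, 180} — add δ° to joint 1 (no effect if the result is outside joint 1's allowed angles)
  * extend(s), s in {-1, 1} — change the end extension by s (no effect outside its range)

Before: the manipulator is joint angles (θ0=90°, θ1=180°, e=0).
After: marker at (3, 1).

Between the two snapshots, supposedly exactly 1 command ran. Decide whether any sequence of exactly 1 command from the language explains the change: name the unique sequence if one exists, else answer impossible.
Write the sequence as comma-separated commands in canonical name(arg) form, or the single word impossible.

rotate(1, 90)

start: joint angles (θ0=90°, θ1=180°, e=0)
step 1 (rotate(1, 90)): joint angles (θ0=90°, θ1=270°, e=0)
no rival 1-sequence matches.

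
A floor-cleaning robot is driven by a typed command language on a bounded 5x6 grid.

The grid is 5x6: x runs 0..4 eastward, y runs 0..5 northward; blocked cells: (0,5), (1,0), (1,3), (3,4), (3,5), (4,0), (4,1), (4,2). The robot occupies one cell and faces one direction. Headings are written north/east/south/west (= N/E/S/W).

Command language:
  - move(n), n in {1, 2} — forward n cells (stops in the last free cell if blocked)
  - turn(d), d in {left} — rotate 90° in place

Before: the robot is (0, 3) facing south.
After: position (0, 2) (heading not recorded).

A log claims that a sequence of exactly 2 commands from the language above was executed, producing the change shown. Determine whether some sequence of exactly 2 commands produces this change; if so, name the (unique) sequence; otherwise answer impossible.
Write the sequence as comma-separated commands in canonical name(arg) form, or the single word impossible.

key: order matters: swapping move(1) and turn(left) lands elsewhere
initial: (0, 3) facing south
1. move(1) → (0, 2) facing south
2. turn(left) → (0, 2) facing east
uniquely the one of 9 2-step routes that fits.

move(1), turn(left)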